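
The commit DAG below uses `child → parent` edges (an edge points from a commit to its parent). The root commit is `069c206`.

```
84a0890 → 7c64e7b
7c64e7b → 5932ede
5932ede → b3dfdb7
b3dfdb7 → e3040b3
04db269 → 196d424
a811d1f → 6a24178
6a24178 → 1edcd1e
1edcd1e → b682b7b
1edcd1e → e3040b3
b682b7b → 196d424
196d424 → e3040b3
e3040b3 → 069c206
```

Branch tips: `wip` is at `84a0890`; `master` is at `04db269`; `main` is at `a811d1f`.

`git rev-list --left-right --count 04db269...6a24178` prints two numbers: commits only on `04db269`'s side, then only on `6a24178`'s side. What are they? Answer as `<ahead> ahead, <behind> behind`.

1 ahead, 3 behind

Reachable from 04db269: {04db269, 069c206, 196d424, e3040b3}.
Reachable from 6a24178: {069c206, 196d424, 1edcd1e, 6a24178, b682b7b, e3040b3}.
Only in 04db269's history (ahead): {04db269} — 1.
Only in 6a24178's history (behind): {1edcd1e, 6a24178, b682b7b} — 3.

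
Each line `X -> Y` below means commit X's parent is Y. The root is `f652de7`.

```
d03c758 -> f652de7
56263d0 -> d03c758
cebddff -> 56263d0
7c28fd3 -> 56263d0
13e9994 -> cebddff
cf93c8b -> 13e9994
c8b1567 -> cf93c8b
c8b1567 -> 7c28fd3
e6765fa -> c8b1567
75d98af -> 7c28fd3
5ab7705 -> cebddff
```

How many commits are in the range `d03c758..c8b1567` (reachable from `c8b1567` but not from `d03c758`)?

6

Reachable from c8b1567: {13e9994, 56263d0, 7c28fd3, c8b1567, cebddff, cf93c8b, d03c758, f652de7}.
Reachable from d03c758: {d03c758, f652de7}.
In c8b1567's history but not d03c758's: {13e9994, 56263d0, 7c28fd3, c8b1567, cebddff, cf93c8b} — 6 commits.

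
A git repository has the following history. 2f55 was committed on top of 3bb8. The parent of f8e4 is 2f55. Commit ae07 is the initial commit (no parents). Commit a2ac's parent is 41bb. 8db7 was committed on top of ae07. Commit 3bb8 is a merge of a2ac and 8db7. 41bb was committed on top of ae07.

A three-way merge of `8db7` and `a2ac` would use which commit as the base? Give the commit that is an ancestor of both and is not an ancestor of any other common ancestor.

Ancestors of 8db7: {8db7, ae07}.
Ancestors of a2ac: {41bb, a2ac, ae07}.
Common ancestors: {ae07}.
The only common ancestor is ae07, so it is the merge base.

ae07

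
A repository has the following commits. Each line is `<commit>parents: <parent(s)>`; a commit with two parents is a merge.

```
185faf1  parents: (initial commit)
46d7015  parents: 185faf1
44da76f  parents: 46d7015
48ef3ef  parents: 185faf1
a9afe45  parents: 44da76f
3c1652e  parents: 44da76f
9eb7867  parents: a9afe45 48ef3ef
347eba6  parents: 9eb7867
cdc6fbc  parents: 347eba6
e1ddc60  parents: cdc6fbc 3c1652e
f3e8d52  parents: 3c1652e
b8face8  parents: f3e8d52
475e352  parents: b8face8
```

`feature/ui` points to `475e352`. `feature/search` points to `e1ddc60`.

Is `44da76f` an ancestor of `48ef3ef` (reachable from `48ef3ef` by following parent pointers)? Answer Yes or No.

Ancestors of 48ef3ef: {185faf1, 48ef3ef}.
44da76f is not in that set, so it is not an ancestor of 48ef3ef.

No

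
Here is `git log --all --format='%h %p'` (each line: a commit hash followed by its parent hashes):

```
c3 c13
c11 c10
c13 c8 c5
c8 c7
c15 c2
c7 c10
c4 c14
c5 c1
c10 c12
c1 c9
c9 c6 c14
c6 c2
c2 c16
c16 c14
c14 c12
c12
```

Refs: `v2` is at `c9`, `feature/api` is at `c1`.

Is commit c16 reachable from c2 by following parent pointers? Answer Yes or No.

Ancestors of c2 (commits reachable by following parents): {c12, c14, c16, c2}.
c16 is in that set, so it is an ancestor of c2.

Yes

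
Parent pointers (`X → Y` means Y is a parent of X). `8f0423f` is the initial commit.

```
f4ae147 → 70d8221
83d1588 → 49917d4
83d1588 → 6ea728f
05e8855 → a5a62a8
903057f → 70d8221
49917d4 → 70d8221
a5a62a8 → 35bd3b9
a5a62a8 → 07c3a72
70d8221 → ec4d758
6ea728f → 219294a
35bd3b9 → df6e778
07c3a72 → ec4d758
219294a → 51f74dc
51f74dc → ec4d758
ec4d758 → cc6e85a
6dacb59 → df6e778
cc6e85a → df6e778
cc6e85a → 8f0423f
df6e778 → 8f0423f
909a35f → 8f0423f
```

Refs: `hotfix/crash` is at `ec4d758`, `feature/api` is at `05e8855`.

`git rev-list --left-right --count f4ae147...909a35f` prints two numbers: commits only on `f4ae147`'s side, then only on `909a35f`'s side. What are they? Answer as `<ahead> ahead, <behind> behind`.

5 ahead, 1 behind

Reachable from f4ae147: {70d8221, 8f0423f, cc6e85a, df6e778, ec4d758, f4ae147}.
Reachable from 909a35f: {8f0423f, 909a35f}.
Only in f4ae147's history (ahead): {70d8221, cc6e85a, df6e778, ec4d758, f4ae147} — 5.
Only in 909a35f's history (behind): {909a35f} — 1.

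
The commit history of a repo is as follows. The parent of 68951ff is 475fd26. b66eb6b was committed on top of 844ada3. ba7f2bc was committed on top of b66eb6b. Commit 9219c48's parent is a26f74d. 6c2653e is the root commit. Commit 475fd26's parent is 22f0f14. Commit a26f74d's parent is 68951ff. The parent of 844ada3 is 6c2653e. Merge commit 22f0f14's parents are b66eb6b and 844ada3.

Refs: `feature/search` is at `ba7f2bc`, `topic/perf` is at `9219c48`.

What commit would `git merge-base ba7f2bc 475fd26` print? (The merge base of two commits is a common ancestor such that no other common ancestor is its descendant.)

Ancestors of ba7f2bc: {6c2653e, 844ada3, b66eb6b, ba7f2bc}.
Ancestors of 475fd26: {22f0f14, 475fd26, 6c2653e, 844ada3, b66eb6b}.
Common ancestors: {6c2653e, 844ada3, b66eb6b}.
Among these, b66eb6b is not an ancestor of any other common ancestor — it is the merge base.

b66eb6b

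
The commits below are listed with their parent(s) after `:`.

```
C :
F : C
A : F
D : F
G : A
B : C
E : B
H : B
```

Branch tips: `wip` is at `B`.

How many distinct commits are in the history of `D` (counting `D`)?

3

Walking parent pointers from D: reachable set = {C, D, F}.
That is 3 commits.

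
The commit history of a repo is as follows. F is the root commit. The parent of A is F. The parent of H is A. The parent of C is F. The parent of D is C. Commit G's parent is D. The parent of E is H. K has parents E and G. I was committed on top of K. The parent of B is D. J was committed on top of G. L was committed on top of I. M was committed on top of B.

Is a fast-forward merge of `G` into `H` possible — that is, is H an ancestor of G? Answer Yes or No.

No

A fast-forward from H to G is possible iff H is an ancestor of G.
Ancestors of G: {C, D, F, G}.
H is not among them, so fast-forward is not possible.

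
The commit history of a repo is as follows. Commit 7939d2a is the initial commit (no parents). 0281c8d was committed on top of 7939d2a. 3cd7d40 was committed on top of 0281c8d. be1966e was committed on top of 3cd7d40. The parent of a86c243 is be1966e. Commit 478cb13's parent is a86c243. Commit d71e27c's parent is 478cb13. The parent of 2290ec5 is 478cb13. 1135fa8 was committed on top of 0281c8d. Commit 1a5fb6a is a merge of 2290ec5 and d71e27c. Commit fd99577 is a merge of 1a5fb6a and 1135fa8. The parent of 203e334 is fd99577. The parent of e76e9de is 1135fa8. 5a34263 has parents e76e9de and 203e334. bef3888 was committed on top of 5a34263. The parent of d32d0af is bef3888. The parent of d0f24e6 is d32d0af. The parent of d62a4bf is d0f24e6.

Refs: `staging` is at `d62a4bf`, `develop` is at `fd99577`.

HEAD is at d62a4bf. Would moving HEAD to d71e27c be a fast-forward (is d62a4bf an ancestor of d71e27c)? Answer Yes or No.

No

A fast-forward from d62a4bf to d71e27c is possible iff d62a4bf is an ancestor of d71e27c.
Ancestors of d71e27c: {0281c8d, 3cd7d40, 478cb13, 7939d2a, a86c243, be1966e, d71e27c}.
d62a4bf is not among them, so fast-forward is not possible.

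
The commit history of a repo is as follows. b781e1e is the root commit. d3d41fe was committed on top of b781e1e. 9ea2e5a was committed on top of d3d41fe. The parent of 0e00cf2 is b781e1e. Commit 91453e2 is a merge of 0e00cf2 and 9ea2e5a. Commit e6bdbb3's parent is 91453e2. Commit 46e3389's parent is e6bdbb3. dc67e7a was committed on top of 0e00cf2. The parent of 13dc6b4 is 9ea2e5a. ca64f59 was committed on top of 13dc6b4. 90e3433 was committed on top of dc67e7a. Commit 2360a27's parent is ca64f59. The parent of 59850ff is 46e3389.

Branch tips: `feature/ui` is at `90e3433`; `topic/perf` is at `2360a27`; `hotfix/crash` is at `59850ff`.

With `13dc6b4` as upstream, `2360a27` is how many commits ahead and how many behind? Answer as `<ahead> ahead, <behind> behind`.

Reachable from 2360a27: {13dc6b4, 2360a27, 9ea2e5a, b781e1e, ca64f59, d3d41fe}.
Reachable from 13dc6b4: {13dc6b4, 9ea2e5a, b781e1e, d3d41fe}.
Only in 2360a27's history (ahead): {2360a27, ca64f59} — 2.
Only in 13dc6b4's history (behind): {} — 0.

2 ahead, 0 behind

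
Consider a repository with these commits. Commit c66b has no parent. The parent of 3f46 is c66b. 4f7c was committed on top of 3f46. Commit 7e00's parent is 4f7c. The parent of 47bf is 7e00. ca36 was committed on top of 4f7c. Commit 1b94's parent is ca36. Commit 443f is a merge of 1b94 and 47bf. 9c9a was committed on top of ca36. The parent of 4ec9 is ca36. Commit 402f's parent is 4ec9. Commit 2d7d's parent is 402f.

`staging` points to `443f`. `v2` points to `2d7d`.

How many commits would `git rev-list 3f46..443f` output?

6

Reachable from 443f: {1b94, 3f46, 443f, 47bf, 4f7c, 7e00, c66b, ca36}.
Reachable from 3f46: {3f46, c66b}.
In 443f's history but not 3f46's: {1b94, 443f, 47bf, 4f7c, 7e00, ca36} — 6 commits.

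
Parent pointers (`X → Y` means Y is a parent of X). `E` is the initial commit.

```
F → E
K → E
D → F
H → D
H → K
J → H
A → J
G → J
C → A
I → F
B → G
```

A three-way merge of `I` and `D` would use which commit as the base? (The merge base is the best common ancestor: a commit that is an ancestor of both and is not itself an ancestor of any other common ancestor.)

F

Ancestors of I: {E, F, I}.
Ancestors of D: {D, E, F}.
Common ancestors: {E, F}.
Among these, F is not an ancestor of any other common ancestor — it is the merge base.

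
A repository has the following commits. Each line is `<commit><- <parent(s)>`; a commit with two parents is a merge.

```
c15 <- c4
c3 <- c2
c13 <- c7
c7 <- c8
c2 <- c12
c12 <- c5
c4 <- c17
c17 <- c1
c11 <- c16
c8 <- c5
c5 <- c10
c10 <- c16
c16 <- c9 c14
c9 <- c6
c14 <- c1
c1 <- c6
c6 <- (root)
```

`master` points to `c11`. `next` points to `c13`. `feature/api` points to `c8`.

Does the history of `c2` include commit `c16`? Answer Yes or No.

Yes

Ancestors of c2 (commits reachable by following parents): {c1, c10, c12, c14, c16, c2, c5, c6, c9}.
c16 is in that set, so it is an ancestor of c2.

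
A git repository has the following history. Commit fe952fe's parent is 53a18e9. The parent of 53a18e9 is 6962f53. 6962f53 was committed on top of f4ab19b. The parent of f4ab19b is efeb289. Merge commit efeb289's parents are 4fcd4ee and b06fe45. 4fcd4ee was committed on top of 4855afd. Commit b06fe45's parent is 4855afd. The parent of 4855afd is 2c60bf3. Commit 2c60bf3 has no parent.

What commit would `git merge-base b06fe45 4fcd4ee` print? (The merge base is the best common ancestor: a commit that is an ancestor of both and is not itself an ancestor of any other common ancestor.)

Ancestors of b06fe45: {2c60bf3, 4855afd, b06fe45}.
Ancestors of 4fcd4ee: {2c60bf3, 4855afd, 4fcd4ee}.
Common ancestors: {2c60bf3, 4855afd}.
Among these, 4855afd is not an ancestor of any other common ancestor — it is the merge base.

4855afd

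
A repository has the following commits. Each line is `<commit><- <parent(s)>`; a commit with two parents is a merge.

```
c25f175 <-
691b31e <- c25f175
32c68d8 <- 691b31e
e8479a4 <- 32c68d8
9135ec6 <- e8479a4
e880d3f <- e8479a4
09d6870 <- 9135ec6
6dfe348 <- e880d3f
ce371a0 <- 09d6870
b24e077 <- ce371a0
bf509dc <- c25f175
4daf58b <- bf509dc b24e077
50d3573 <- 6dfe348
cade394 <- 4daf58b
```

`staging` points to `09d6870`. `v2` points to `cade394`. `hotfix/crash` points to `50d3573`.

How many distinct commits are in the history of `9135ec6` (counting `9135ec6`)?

5

Walking parent pointers from 9135ec6: reachable set = {32c68d8, 691b31e, 9135ec6, c25f175, e8479a4}.
That is 5 commits.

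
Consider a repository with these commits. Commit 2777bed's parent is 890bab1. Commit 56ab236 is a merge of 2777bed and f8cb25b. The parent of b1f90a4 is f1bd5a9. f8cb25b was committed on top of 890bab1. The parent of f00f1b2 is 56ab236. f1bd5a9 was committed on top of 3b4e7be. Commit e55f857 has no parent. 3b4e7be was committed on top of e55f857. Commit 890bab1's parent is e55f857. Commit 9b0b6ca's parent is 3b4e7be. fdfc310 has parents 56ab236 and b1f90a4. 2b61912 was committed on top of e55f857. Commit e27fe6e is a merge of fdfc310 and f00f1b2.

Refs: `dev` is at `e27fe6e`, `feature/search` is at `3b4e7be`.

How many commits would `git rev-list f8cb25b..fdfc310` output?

Reachable from fdfc310: {2777bed, 3b4e7be, 56ab236, 890bab1, b1f90a4, e55f857, f1bd5a9, f8cb25b, fdfc310}.
Reachable from f8cb25b: {890bab1, e55f857, f8cb25b}.
In fdfc310's history but not f8cb25b's: {2777bed, 3b4e7be, 56ab236, b1f90a4, f1bd5a9, fdfc310} — 6 commits.

6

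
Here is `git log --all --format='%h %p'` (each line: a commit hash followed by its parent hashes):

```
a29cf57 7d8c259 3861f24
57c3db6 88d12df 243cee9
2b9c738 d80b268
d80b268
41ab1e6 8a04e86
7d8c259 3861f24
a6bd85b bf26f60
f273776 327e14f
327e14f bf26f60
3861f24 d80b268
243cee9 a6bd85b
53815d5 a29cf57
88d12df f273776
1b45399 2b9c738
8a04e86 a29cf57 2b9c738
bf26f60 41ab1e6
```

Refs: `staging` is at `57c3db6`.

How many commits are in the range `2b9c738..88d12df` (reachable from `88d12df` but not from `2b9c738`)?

9

Reachable from 88d12df: {2b9c738, 327e14f, 3861f24, 41ab1e6, 7d8c259, 88d12df, 8a04e86, a29cf57, bf26f60, d80b268, f273776}.
Reachable from 2b9c738: {2b9c738, d80b268}.
In 88d12df's history but not 2b9c738's: {327e14f, 3861f24, 41ab1e6, 7d8c259, 88d12df, 8a04e86, a29cf57, bf26f60, f273776} — 9 commits.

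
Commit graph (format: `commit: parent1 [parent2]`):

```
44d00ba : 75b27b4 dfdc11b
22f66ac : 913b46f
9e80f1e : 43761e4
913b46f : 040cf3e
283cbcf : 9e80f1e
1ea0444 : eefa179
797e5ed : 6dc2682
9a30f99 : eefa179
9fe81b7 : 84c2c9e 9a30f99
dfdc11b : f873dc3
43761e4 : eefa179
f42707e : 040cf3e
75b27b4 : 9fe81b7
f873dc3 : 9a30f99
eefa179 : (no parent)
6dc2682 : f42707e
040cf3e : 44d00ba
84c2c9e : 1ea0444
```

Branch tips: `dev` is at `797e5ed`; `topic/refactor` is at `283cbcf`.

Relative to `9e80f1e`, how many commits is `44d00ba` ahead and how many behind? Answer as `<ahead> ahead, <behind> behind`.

8 ahead, 2 behind

Reachable from 44d00ba: {1ea0444, 44d00ba, 75b27b4, 84c2c9e, 9a30f99, 9fe81b7, dfdc11b, eefa179, f873dc3}.
Reachable from 9e80f1e: {43761e4, 9e80f1e, eefa179}.
Only in 44d00ba's history (ahead): {1ea0444, 44d00ba, 75b27b4, 84c2c9e, 9a30f99, 9fe81b7, dfdc11b, f873dc3} — 8.
Only in 9e80f1e's history (behind): {43761e4, 9e80f1e} — 2.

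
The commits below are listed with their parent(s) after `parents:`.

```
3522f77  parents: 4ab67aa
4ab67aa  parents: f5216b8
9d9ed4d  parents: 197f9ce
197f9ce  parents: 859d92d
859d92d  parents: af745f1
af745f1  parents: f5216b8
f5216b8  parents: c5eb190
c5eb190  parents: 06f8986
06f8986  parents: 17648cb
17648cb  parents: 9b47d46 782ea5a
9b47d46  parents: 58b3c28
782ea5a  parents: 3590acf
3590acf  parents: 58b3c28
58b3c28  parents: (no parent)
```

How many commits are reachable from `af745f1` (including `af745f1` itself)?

9

Walking parent pointers from af745f1: reachable set = {06f8986, 17648cb, 3590acf, 58b3c28, 782ea5a, 9b47d46, af745f1, c5eb190, f5216b8}.
That is 9 commits.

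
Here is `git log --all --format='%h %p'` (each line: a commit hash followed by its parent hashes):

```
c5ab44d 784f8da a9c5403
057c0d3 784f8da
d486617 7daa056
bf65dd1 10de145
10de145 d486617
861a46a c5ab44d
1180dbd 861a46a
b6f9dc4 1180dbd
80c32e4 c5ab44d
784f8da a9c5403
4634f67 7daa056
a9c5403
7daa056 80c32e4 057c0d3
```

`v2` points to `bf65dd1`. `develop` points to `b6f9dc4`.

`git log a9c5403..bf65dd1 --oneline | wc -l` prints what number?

8

Reachable from bf65dd1: {057c0d3, 10de145, 784f8da, 7daa056, 80c32e4, a9c5403, bf65dd1, c5ab44d, d486617}.
Reachable from a9c5403: {a9c5403}.
In bf65dd1's history but not a9c5403's: {057c0d3, 10de145, 784f8da, 7daa056, 80c32e4, bf65dd1, c5ab44d, d486617} — 8 commits.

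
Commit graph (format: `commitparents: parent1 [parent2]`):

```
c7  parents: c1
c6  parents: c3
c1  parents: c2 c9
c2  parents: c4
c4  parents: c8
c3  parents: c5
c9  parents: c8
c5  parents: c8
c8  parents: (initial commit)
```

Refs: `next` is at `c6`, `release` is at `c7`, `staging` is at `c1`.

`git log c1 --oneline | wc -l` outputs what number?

5

Walking parent pointers from c1: reachable set = {c1, c2, c4, c8, c9}.
That is 5 commits.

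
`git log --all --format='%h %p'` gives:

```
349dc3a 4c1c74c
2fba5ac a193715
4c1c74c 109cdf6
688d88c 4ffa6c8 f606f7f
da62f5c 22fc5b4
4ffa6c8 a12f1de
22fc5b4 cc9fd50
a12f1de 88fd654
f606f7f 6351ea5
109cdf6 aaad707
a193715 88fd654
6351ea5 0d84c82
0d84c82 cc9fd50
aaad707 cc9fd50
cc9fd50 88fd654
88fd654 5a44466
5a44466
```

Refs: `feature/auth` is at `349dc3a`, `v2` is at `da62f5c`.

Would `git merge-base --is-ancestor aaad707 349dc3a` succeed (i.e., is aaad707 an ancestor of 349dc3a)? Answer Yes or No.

Ancestors of 349dc3a (commits reachable by following parents): {109cdf6, 349dc3a, 4c1c74c, 5a44466, 88fd654, aaad707, cc9fd50}.
aaad707 is in that set, so it is an ancestor of 349dc3a.

Yes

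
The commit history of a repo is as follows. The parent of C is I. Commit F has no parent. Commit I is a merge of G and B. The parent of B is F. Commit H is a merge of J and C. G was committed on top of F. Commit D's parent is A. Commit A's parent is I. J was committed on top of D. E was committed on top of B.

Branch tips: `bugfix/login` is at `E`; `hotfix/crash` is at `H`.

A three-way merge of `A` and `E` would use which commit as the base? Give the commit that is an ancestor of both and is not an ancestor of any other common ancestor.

Ancestors of A: {A, B, F, G, I}.
Ancestors of E: {B, E, F}.
Common ancestors: {B, F}.
Among these, B is not an ancestor of any other common ancestor — it is the merge base.

B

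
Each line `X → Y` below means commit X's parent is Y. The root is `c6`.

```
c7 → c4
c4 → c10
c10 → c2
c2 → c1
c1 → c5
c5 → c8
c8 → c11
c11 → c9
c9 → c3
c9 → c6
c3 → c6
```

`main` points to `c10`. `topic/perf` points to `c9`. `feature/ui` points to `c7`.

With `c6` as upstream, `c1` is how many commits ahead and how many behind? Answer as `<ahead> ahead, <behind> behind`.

6 ahead, 0 behind

Reachable from c1: {c1, c11, c3, c5, c6, c8, c9}.
Reachable from c6: {c6}.
Only in c1's history (ahead): {c1, c11, c3, c5, c8, c9} — 6.
Only in c6's history (behind): {} — 0.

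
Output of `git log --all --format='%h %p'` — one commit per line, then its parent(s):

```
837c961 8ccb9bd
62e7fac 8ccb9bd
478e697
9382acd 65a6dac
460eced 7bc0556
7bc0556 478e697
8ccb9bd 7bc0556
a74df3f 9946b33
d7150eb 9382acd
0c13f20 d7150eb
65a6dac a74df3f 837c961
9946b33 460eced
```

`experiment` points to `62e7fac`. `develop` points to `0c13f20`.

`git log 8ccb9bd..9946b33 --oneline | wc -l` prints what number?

Reachable from 9946b33: {460eced, 478e697, 7bc0556, 9946b33}.
Reachable from 8ccb9bd: {478e697, 7bc0556, 8ccb9bd}.
In 9946b33's history but not 8ccb9bd's: {460eced, 9946b33} — 2 commits.

2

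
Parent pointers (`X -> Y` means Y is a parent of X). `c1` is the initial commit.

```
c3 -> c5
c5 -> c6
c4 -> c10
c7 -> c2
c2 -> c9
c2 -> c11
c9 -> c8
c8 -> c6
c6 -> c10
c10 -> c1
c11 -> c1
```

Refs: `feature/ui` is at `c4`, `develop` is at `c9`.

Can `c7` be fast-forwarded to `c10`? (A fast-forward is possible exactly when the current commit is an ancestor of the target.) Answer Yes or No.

A fast-forward from c7 to c10 is possible iff c7 is an ancestor of c10.
Ancestors of c10: {c1, c10}.
c7 is not among them, so fast-forward is not possible.

No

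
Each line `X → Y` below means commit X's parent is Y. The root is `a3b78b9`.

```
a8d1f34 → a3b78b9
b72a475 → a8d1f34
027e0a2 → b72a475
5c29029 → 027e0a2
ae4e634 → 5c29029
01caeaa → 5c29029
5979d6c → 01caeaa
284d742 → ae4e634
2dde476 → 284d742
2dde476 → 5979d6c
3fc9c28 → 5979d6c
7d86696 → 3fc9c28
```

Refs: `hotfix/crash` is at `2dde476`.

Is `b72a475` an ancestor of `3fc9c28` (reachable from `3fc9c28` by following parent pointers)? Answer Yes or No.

Ancestors of 3fc9c28 (commits reachable by following parents): {01caeaa, 027e0a2, 3fc9c28, 5979d6c, 5c29029, a3b78b9, a8d1f34, b72a475}.
b72a475 is in that set, so it is an ancestor of 3fc9c28.

Yes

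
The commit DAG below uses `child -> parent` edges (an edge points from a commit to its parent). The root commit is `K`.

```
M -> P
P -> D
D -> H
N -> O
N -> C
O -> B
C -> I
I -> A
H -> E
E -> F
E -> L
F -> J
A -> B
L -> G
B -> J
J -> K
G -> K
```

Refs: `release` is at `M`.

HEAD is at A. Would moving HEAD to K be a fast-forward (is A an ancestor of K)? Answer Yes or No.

No

A fast-forward from A to K is possible iff A is an ancestor of K.
Ancestors of K: {K}.
A is not among them, so fast-forward is not possible.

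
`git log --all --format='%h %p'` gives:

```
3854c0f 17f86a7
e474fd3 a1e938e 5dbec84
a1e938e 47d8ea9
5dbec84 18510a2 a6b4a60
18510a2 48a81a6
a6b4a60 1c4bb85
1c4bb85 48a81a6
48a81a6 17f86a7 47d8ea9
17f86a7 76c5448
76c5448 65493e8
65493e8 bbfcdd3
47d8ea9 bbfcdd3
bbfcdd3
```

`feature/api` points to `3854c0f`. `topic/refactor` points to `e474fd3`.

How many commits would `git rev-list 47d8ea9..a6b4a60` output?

6

Reachable from a6b4a60: {17f86a7, 1c4bb85, 47d8ea9, 48a81a6, 65493e8, 76c5448, a6b4a60, bbfcdd3}.
Reachable from 47d8ea9: {47d8ea9, bbfcdd3}.
In a6b4a60's history but not 47d8ea9's: {17f86a7, 1c4bb85, 48a81a6, 65493e8, 76c5448, a6b4a60} — 6 commits.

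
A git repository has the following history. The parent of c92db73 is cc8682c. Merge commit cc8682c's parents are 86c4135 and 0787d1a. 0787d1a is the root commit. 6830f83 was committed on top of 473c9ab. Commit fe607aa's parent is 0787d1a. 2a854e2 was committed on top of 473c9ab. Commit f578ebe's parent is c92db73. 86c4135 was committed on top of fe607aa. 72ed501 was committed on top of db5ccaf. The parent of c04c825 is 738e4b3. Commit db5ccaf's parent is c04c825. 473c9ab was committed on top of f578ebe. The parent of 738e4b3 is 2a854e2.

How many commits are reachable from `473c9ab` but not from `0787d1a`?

6

Reachable from 473c9ab: {0787d1a, 473c9ab, 86c4135, c92db73, cc8682c, f578ebe, fe607aa}.
Reachable from 0787d1a: {0787d1a}.
In 473c9ab's history but not 0787d1a's: {473c9ab, 86c4135, c92db73, cc8682c, f578ebe, fe607aa} — 6 commits.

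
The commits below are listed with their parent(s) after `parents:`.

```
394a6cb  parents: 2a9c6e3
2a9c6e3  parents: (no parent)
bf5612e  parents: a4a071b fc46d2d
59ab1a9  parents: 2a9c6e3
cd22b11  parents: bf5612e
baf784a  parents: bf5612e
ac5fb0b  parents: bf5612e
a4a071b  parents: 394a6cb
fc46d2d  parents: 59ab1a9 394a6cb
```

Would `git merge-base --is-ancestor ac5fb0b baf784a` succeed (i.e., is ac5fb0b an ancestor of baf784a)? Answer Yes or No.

No

Ancestors of baf784a: {2a9c6e3, 394a6cb, 59ab1a9, a4a071b, baf784a, bf5612e, fc46d2d}.
ac5fb0b is not in that set, so it is not an ancestor of baf784a.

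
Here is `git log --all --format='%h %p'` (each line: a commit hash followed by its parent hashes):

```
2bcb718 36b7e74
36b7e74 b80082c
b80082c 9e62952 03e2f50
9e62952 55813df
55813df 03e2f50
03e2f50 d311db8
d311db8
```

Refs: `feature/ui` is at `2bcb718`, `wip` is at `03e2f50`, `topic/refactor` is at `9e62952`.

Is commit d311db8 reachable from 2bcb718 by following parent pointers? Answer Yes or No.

Ancestors of 2bcb718 (commits reachable by following parents): {03e2f50, 2bcb718, 36b7e74, 55813df, 9e62952, b80082c, d311db8}.
d311db8 is in that set, so it is an ancestor of 2bcb718.

Yes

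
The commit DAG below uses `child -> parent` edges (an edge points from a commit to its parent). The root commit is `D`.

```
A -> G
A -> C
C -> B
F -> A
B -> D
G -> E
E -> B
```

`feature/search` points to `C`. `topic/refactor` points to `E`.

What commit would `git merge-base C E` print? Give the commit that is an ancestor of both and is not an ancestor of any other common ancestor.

Ancestors of C: {B, C, D}.
Ancestors of E: {B, D, E}.
Common ancestors: {B, D}.
Among these, B is not an ancestor of any other common ancestor — it is the merge base.

B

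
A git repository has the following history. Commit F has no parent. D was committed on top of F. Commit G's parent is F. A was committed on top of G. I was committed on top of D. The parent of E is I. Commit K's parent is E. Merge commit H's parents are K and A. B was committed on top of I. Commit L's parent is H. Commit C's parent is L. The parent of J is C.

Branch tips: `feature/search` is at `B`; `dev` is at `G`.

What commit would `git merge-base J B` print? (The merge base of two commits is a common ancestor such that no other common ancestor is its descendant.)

Ancestors of J: {A, C, D, E, F, G, H, I, J, K, L}.
Ancestors of B: {B, D, F, I}.
Common ancestors: {D, F, I}.
Among these, I is not an ancestor of any other common ancestor — it is the merge base.

I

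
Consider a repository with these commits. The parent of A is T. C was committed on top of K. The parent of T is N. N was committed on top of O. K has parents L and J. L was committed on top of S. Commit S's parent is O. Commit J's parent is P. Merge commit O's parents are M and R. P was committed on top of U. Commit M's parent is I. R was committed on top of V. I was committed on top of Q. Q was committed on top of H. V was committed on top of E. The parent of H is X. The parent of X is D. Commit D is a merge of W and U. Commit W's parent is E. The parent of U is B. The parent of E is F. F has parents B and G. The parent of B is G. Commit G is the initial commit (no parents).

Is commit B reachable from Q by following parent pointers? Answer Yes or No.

Yes

Ancestors of Q (commits reachable by following parents): {B, D, E, F, G, H, Q, U, W, X}.
B is in that set, so it is an ancestor of Q.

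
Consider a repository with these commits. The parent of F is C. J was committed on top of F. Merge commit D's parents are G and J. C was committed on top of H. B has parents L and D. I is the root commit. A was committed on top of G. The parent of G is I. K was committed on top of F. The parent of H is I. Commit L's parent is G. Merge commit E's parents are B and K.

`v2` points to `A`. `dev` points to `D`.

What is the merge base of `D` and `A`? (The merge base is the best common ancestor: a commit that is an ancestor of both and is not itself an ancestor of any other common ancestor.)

Ancestors of D: {C, D, F, G, H, I, J}.
Ancestors of A: {A, G, I}.
Common ancestors: {G, I}.
Among these, G is not an ancestor of any other common ancestor — it is the merge base.

G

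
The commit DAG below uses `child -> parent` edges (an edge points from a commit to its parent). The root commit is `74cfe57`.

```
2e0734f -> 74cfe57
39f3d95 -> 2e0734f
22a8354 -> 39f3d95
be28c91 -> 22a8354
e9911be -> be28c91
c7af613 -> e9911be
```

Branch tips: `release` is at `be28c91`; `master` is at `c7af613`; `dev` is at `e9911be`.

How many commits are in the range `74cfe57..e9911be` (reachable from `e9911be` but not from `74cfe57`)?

5

Reachable from e9911be: {22a8354, 2e0734f, 39f3d95, 74cfe57, be28c91, e9911be}.
Reachable from 74cfe57: {74cfe57}.
In e9911be's history but not 74cfe57's: {22a8354, 2e0734f, 39f3d95, be28c91, e9911be} — 5 commits.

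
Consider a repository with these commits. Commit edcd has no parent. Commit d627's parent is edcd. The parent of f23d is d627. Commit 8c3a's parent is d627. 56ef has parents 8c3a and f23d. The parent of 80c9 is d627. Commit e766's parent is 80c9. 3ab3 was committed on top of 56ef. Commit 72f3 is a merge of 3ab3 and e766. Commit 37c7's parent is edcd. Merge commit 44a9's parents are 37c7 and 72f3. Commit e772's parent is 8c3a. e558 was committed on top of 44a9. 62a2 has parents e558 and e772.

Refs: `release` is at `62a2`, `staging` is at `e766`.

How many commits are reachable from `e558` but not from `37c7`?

Reachable from e558: {37c7, 3ab3, 44a9, 56ef, 72f3, 80c9, 8c3a, d627, e558, e766, edcd, f23d}.
Reachable from 37c7: {37c7, edcd}.
In e558's history but not 37c7's: {3ab3, 44a9, 56ef, 72f3, 80c9, 8c3a, d627, e558, e766, f23d} — 10 commits.

10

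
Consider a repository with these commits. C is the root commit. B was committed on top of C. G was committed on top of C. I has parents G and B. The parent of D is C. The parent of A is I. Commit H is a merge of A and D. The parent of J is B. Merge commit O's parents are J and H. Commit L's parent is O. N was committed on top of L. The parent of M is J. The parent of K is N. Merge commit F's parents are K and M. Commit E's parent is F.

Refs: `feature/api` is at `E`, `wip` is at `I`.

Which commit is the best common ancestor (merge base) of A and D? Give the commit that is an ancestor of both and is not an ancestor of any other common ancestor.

Ancestors of A: {A, B, C, G, I}.
Ancestors of D: {C, D}.
Common ancestors: {C}.
The only common ancestor is C, so it is the merge base.

C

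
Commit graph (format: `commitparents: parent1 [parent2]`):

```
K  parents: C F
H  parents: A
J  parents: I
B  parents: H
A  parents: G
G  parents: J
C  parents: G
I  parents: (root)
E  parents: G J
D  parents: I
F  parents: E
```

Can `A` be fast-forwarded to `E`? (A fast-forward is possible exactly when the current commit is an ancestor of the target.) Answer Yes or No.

No

A fast-forward from A to E is possible iff A is an ancestor of E.
Ancestors of E: {E, G, I, J}.
A is not among them, so fast-forward is not possible.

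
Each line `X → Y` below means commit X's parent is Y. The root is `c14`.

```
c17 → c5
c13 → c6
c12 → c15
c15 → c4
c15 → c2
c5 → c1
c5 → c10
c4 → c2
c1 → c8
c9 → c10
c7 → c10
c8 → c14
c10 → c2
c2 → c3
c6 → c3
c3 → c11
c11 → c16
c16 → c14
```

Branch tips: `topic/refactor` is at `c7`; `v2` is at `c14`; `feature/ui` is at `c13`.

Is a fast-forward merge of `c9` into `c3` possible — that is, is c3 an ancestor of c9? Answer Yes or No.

Yes

A fast-forward from c3 to c9 is possible iff c3 is an ancestor of c9.
Ancestors of c9: {c10, c11, c14, c16, c2, c3, c9}.
c3 is among them, so fast-forward is possible.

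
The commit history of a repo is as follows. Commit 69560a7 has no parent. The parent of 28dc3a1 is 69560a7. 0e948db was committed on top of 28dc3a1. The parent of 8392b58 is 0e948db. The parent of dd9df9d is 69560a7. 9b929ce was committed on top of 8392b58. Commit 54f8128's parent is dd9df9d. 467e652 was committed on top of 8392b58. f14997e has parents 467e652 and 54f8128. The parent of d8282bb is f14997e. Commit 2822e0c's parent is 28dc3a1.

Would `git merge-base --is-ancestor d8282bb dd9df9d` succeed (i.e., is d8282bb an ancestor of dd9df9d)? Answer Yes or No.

Ancestors of dd9df9d: {69560a7, dd9df9d}.
d8282bb is not in that set, so it is not an ancestor of dd9df9d.

No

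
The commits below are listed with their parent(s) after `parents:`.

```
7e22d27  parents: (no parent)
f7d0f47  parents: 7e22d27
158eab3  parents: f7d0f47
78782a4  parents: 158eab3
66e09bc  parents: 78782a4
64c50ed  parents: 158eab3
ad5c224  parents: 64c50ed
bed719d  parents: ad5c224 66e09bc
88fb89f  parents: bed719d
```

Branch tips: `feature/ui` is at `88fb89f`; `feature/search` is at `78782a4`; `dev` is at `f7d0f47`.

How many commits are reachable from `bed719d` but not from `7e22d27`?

Reachable from bed719d: {158eab3, 64c50ed, 66e09bc, 78782a4, 7e22d27, ad5c224, bed719d, f7d0f47}.
Reachable from 7e22d27: {7e22d27}.
In bed719d's history but not 7e22d27's: {158eab3, 64c50ed, 66e09bc, 78782a4, ad5c224, bed719d, f7d0f47} — 7 commits.

7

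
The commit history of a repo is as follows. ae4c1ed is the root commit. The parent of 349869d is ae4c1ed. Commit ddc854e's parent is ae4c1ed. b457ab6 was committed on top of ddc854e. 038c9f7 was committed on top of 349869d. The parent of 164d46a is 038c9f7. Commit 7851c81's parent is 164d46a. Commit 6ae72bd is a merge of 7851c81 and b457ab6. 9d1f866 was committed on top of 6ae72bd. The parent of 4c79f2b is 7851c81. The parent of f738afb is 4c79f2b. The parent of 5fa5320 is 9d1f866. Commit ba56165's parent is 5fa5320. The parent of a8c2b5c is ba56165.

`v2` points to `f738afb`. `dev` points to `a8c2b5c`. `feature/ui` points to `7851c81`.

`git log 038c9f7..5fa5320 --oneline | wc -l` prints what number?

Reachable from 5fa5320: {038c9f7, 164d46a, 349869d, 5fa5320, 6ae72bd, 7851c81, 9d1f866, ae4c1ed, b457ab6, ddc854e}.
Reachable from 038c9f7: {038c9f7, 349869d, ae4c1ed}.
In 5fa5320's history but not 038c9f7's: {164d46a, 5fa5320, 6ae72bd, 7851c81, 9d1f866, b457ab6, ddc854e} — 7 commits.

7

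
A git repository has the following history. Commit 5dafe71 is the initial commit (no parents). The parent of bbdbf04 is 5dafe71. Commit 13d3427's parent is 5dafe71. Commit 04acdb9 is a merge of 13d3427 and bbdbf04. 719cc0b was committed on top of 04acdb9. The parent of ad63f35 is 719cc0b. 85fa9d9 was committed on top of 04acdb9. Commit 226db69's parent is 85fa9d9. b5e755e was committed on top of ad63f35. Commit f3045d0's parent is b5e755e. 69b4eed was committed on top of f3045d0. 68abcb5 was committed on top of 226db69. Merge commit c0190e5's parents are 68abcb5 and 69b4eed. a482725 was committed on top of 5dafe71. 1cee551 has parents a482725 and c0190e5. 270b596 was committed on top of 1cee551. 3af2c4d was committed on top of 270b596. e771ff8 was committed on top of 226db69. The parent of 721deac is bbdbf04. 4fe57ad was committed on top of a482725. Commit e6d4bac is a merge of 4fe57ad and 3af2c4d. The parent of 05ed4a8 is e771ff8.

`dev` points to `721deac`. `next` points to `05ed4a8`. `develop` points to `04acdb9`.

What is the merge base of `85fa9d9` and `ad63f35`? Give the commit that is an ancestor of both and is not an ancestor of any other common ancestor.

04acdb9

Ancestors of 85fa9d9: {04acdb9, 13d3427, 5dafe71, 85fa9d9, bbdbf04}.
Ancestors of ad63f35: {04acdb9, 13d3427, 5dafe71, 719cc0b, ad63f35, bbdbf04}.
Common ancestors: {04acdb9, 13d3427, 5dafe71, bbdbf04}.
Among these, 04acdb9 is not an ancestor of any other common ancestor — it is the merge base.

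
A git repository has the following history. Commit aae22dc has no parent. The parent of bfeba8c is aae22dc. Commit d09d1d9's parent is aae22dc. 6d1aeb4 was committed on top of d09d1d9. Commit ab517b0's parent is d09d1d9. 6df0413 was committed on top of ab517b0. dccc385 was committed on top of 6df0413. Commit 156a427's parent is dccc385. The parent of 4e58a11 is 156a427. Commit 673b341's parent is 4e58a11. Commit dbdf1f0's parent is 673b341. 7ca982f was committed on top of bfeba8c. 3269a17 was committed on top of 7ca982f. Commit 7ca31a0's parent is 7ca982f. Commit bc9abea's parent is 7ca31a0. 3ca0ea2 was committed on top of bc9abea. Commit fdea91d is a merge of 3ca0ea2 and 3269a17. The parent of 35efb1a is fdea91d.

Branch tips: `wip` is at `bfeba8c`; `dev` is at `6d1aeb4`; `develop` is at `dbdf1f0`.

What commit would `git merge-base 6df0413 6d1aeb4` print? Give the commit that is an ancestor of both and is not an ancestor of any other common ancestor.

Ancestors of 6df0413: {6df0413, aae22dc, ab517b0, d09d1d9}.
Ancestors of 6d1aeb4: {6d1aeb4, aae22dc, d09d1d9}.
Common ancestors: {aae22dc, d09d1d9}.
Among these, d09d1d9 is not an ancestor of any other common ancestor — it is the merge base.

d09d1d9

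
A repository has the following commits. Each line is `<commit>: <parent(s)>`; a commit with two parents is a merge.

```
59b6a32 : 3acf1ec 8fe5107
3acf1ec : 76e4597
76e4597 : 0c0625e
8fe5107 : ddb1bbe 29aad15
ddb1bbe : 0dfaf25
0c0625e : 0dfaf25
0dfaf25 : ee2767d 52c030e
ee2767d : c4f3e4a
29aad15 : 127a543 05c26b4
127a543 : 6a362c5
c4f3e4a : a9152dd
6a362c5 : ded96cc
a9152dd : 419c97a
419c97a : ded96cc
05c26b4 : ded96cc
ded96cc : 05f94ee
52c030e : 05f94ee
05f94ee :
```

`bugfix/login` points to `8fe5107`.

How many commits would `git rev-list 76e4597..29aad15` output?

4

Reachable from 29aad15: {05c26b4, 05f94ee, 127a543, 29aad15, 6a362c5, ded96cc}.
Reachable from 76e4597: {05f94ee, 0c0625e, 0dfaf25, 419c97a, 52c030e, 76e4597, a9152dd, c4f3e4a, ded96cc, ee2767d}.
In 29aad15's history but not 76e4597's: {05c26b4, 127a543, 29aad15, 6a362c5} — 4 commits.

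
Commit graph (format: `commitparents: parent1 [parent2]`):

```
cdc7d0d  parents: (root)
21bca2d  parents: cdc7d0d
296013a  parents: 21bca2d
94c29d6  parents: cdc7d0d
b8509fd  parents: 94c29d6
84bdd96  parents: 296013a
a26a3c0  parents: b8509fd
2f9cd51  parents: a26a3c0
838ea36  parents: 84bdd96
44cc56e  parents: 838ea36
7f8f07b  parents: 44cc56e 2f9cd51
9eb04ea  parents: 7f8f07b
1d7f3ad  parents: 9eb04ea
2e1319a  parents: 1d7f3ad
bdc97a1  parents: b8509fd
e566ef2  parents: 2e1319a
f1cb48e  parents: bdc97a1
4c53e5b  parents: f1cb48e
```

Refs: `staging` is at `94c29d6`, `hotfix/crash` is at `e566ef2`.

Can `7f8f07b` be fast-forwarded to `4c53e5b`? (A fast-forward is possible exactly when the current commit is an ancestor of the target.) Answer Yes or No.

A fast-forward from 7f8f07b to 4c53e5b is possible iff 7f8f07b is an ancestor of 4c53e5b.
Ancestors of 4c53e5b: {4c53e5b, 94c29d6, b8509fd, bdc97a1, cdc7d0d, f1cb48e}.
7f8f07b is not among them, so fast-forward is not possible.

No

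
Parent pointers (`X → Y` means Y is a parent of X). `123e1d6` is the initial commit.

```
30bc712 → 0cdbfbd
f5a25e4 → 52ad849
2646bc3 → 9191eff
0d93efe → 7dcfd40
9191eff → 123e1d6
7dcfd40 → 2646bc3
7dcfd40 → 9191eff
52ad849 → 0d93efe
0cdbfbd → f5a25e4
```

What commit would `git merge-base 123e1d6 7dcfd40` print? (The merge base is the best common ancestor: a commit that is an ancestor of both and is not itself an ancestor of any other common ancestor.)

123e1d6

Ancestors of 123e1d6: {123e1d6}.
Ancestors of 7dcfd40: {123e1d6, 2646bc3, 7dcfd40, 9191eff}.
Common ancestors: {123e1d6}.
The only common ancestor is 123e1d6, so it is the merge base.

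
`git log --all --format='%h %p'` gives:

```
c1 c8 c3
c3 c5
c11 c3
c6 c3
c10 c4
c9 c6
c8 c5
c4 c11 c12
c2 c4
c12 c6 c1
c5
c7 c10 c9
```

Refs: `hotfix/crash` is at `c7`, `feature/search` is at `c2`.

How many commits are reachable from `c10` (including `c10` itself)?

Walking parent pointers from c10: reachable set = {c1, c10, c11, c12, c3, c4, c5, c6, c8}.
That is 9 commits.

9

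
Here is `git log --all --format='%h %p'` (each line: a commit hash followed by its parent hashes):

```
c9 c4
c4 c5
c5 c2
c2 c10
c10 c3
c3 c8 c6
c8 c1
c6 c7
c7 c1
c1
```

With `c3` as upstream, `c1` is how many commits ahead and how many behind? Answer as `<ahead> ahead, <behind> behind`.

0 ahead, 4 behind

Reachable from c1: {c1}.
Reachable from c3: {c1, c3, c6, c7, c8}.
Only in c1's history (ahead): {} — 0.
Only in c3's history (behind): {c3, c6, c7, c8} — 4.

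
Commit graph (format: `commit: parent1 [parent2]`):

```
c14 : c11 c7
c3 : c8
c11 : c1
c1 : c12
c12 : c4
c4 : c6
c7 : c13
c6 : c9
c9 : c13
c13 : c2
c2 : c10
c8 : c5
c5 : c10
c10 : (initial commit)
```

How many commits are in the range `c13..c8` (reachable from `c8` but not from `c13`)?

2

Reachable from c8: {c10, c5, c8}.
Reachable from c13: {c10, c13, c2}.
In c8's history but not c13's: {c5, c8} — 2 commits.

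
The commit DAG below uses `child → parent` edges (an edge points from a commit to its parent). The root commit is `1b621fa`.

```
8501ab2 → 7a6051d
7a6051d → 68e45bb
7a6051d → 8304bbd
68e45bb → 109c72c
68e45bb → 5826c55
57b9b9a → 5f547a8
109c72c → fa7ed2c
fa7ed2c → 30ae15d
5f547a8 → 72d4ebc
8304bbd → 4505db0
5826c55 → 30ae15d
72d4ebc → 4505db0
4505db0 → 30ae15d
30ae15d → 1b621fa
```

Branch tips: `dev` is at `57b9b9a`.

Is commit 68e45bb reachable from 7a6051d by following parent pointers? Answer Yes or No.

Ancestors of 7a6051d (commits reachable by following parents): {109c72c, 1b621fa, 30ae15d, 4505db0, 5826c55, 68e45bb, 7a6051d, 8304bbd, fa7ed2c}.
68e45bb is in that set, so it is an ancestor of 7a6051d.

Yes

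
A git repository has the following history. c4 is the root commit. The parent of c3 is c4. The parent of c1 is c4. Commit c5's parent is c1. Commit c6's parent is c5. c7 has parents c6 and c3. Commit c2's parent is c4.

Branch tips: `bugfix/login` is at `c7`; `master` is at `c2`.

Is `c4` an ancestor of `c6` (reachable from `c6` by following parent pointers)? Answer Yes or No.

Ancestors of c6 (commits reachable by following parents): {c1, c4, c5, c6}.
c4 is in that set, so it is an ancestor of c6.

Yes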